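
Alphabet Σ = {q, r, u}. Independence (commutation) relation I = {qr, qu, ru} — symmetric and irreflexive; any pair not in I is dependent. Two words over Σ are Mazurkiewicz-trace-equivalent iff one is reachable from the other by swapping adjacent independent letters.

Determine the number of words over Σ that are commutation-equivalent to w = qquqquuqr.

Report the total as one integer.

drop 0:q onto floor
drop 1:q onto {0:q}
drop 2:u onto floor
drop 3:q onto {1:q}
drop 4:q onto {3:q}
drop 5:u onto {2:u}
drop 6:u onto {5:u}
drop 7:q onto {4:q}
drop 8:r onto floor
ground layer = {0:q, 2:u, 8:r}
drop-orders for the pieces not yet dropped (sum over which currently-grounded one goes next):
  1 to go: {6} 1  {7} 1  {8} 1
  2 to go: {4,7} 1  {5,6} 1  {6,7} 2  {6,8} 2  {7,8} 2
  3 to go: {2,5,6} 1  {3,4,7} 1  {4,6,7} 3  {4,7,8} 3  {5,6,7} 3  {5,6,8} 3  {6,7,8} 6
  4 to go: {1,3,4,7} 1  {2,5,6,7} 4  {2,5,6,8} 4  {3,4,6,7} 4  {3,4,7,8} 4  {4,5,6,7} 6  {4,6,7,8} 12  {5,6,7,8} 12
  5 to go: {0,1,3,4,7} 1  {1,3,4,6,7} 5  {1,3,4,7,8} 5  {2,4,5,6,7} 10  {2,5,6,7,8} 20  {3,4,5,6,7} 10  {3,4,6,7,8} 20  {4,5,6,7,8} 30
  6 to go: {0,1,3,4,6,7} 6  {0,1,3,4,7,8} 6  {1,3,4,5,6,7} 15  {1,3,4,6,7,8} 30  {2,3,4,5,6,7} 20  {2,4,5,6,7,8} 60  {3,4,5,6,7,8} 60
  7 to go: {0,1,3,4,5,6,7} 21  {0,1,3,4,6,7,8} 42  {1,2,3,4,5,6,7} 35  {1,3,4,5,6,7,8} 105  {2,3,4,5,6,7,8} 140
  if 0:q drops first: 280 orders
  if 2:u drops first: 168 orders
  if 8:r drops first: 56 orders
heap linearizations: 504

504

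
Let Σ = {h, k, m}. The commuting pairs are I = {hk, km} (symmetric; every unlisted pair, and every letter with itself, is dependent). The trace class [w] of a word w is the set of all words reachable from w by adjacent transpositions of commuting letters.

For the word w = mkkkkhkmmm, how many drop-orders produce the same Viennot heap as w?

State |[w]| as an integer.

252

piece 0:m — minimal
piece 1:k — minimal
piece 2:k rests on {1:k}
piece 3:k rests on {2:k}
piece 4:k rests on {3:k}
piece 5:h rests on {0:m}
piece 6:k rests on {4:k}
piece 7:m rests on {5:h}
piece 8:m rests on {7:m}
piece 9:m rests on {8:m}
minimal pieces: {0:m, 1:k}
ways to finish when only these pieces remain (= sum over removing one remaining piece with nothing left below it):
  1 left: {6}→1  {9}→1
  2 left: {4,6}→1  {6,9}→2  {8,9}→1
  3 left: {3,4,6}→1  {4,6,9}→3  {6,8,9}→3  {7,8,9}→1
  4 left: {2,3,4,6}→1  {3,4,6,9}→4  {4,6,8,9}→6  {5,7,8,9}→1  {6,7,8,9}→4
  5 left: {0,5,7,8,9}→1  {1,2,3,4,6}→1  {2,3,4,6,9}→5  {3,4,6,8,9}→10  {4,6,7,8,9}→10  {5,6,7,8,9}→5
  6 left: {0,5,6,7,8,9}→6  {1,2,3,4,6,9}→6  {2,3,4,6,8,9}→15  {3,4,6,7,8,9}→20  {4,5,6,7,8,9}→15
  7 left: {0,4,5,6,7,8,9}→21  {1,2,3,4,6,8,9}→21  {2,3,4,6,7,8,9}→35  {3,4,5,6,7,8,9}→35
  8 left: {0,3,4,5,6,7,8,9}→56  {1,2,3,4,6,7,8,9}→56  {2,3,4,5,6,7,8,9}→70
  placing 0:m first → 126 extensions
  placing 1:k first → 126 extensions
total linear extensions = 252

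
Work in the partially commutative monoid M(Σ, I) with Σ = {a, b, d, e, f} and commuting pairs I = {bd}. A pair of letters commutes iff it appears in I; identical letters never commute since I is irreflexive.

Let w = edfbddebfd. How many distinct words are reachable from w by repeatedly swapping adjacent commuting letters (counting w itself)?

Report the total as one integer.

3

#0=e has no predecessor
#1=d depends on [0:e]
#2=f depends on [1:d]
#3=b depends on [2:f]
#4=d depends on [2:f]
#5=d depends on [4:d]
#6=e depends on [3:b, 5:d]
#7=b depends on [6:e]
#8=f depends on [7:b]
#9=d depends on [8:f]
sources: [0:e]
N(rest) = Σ N(rest − s) over sources s of rest; N(one piece) = 1:
  size 1 → [9]=1
  size 2 → [8,9]=1
  size 3 → [7,8,9]=1
  size 4 → [6,7,8,9]=1
  size 5 → [3,6,7,8,9]=1  [5,6,7,8,9]=1
  size 6 → [3,5,6,7,8,9]=2  [4,5,6,7,8,9]=1
  size 7 → [3,4,5,6,7,8,9]=3
  size 8 → [2,3,4,5,6,7,8,9]=3
  first=0(e) contributes 3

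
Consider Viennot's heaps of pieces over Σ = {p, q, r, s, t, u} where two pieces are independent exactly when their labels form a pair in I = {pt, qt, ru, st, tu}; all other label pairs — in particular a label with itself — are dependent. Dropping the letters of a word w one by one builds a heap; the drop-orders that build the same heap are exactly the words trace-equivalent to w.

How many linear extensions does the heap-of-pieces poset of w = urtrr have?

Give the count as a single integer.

5

0(u) covers ∅
1(r) covers ∅
2(t) covers 1:r
3(r) covers 2:t
4(r) covers 3:r
floor of heap: 0:u, 1:r
completions by unplaced set U, small U first (add the entries for U minus each lowest piece of U):
  |U|=1: {0}:1  {4}:1
  |U|=2: {0,4}:2  {3,4}:1
  |U|=3: {0,3,4}:3  {2,3,4}:1
  start at 0(u): 1
  start at 1(r): 4
sum over floor = 5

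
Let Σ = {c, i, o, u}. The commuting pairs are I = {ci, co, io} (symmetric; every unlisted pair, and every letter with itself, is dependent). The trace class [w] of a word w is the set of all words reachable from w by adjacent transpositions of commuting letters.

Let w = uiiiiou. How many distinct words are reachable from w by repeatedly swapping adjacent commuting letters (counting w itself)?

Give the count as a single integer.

5

0(u) covers ∅
1(i) covers 0:u
2(i) covers 1:i
3(i) covers 2:i
4(i) covers 3:i
5(o) covers 0:u
6(u) covers 4:i, 5:o
floor of heap: 0:u
completions by unplaced set U, small U first (add the entries for U minus each lowest piece of U):
  |U|=1: {6}:1
  |U|=2: {4,6}:1  {5,6}:1
  |U|=3: {3,4,6}:1  {4,5,6}:2
  |U|=4: {2,3,4,6}:1  {3,4,5,6}:3
  |U|=5: {1,2,3,4,6}:1  {2,3,4,5,6}:4
  start at 0(u): 5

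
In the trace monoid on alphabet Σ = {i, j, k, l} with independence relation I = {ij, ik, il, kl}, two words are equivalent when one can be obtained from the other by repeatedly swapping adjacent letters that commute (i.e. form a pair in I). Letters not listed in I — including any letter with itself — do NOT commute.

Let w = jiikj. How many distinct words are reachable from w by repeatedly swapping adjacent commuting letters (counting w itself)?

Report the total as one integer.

drop 0:j onto floor
drop 1:i onto floor
drop 2:i onto {1:i}
drop 3:k onto {0:j}
drop 4:j onto {3:k}
ground layer = {0:j, 1:i}
drop-orders for the pieces not yet dropped (sum over which currently-grounded one goes next):
  1 to go: {2} 1  {4} 1
  2 to go: {1,2} 1  {2,4} 2  {3,4} 1
  3 to go: {0,3,4} 1  {1,2,4} 3  {2,3,4} 3
  if 0:j drops first: 6 orders
  if 1:i drops first: 4 orders
heap linearizations: 10

10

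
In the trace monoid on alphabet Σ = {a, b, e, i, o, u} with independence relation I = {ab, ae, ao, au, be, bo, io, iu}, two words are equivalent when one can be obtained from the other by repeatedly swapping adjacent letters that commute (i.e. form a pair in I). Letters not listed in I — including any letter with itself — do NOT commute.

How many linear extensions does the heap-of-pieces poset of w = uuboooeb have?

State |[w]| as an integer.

piece 0:u — minimal
piece 1:u rests on {0:u}
piece 2:b rests on {1:u}
piece 3:o rests on {1:u}
piece 4:o rests on {3:o}
piece 5:o rests on {4:o}
piece 6:e rests on {5:o}
piece 7:b rests on {2:b}
minimal pieces: {0:u}
ways to finish when only these pieces remain (= sum over removing one remaining piece with nothing left below it):
  1 left: {6}→1  {7}→1
  2 left: {2,7}→1  {5,6}→1  {6,7}→2
  3 left: {2,6,7}→3  {4,5,6}→1  {5,6,7}→3
  4 left: {2,5,6,7}→6  {3,4,5,6}→1  {4,5,6,7}→4
  5 left: {2,4,5,6,7}→10  {3,4,5,6,7}→5
  6 left: {2,3,4,5,6,7}→15
  placing 0:u first → 15 extensions

15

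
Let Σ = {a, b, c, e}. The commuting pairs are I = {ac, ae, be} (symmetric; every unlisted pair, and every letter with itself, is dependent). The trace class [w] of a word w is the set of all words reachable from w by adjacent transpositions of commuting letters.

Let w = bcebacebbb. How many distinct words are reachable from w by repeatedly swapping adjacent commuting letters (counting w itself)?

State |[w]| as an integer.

piece 0:b — minimal
piece 1:c rests on {0:b}
piece 2:e rests on {1:c}
piece 3:b rests on {1:c}
piece 4:a rests on {3:b}
piece 5:c rests on {2:e, 3:b}
piece 6:e rests on {5:c}
piece 7:b rests on {4:a, 5:c}
piece 8:b rests on {7:b}
piece 9:b rests on {8:b}
minimal pieces: {0:b}
ways to finish when only these pieces remain (= sum over removing one remaining piece with nothing left below it):
  1 left: {6}→1  {9}→1
  2 left: {6,9}→2  {8,9}→1
  3 left: {6,8,9}→3  {7,8,9}→1
  4 left: {4,7,8,9}→1  {6,7,8,9}→4
  5 left: {4,6,7,8,9}→5  {5,6,7,8,9}→4
  6 left: {2,5,6,7,8,9}→4  {4,5,6,7,8,9}→9
  7 left: {2,4,5,6,7,8,9}→13  {3,4,5,6,7,8,9}→9
  8 left: {2,3,4,5,6,7,8,9}→22
  placing 0:b first → 22 extensions

22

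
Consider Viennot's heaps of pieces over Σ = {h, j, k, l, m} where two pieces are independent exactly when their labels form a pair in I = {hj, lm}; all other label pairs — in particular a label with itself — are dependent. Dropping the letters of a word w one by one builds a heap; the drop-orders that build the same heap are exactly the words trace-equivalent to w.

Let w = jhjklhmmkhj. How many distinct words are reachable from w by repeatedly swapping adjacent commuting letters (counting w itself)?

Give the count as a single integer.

6

piece 0:j — minimal
piece 1:h — minimal
piece 2:j rests on {0:j}
piece 3:k rests on {1:h, 2:j}
piece 4:l rests on {3:k}
piece 5:h rests on {4:l}
piece 6:m rests on {5:h}
piece 7:m rests on {6:m}
piece 8:k rests on {7:m}
piece 9:h rests on {8:k}
piece 10:j rests on {8:k}
minimal pieces: {0:j, 1:h}
ways to finish when only these pieces remain (= sum over removing one remaining piece with nothing left below it):
  1 left: {9}→1  {10}→1
  2 left: {9,10}→2
  3 left: {8,9,10}→2
  4 left: {7,8,9,10}→2
  5 left: {6,7,8,9,10}→2
  6 left: {5,6,7,8,9,10}→2
  7 left: {4,5,6,7,8,9,10}→2
  8 left: {3,4,5,6,7,8,9,10}→2
  9 left: {1,3,4,5,6,7,8,9,10}→2  {2,3,4,5,6,7,8,9,10}→2
  placing 0:j first → 4 extensions
  placing 1:h first → 2 extensions
total linear extensions = 6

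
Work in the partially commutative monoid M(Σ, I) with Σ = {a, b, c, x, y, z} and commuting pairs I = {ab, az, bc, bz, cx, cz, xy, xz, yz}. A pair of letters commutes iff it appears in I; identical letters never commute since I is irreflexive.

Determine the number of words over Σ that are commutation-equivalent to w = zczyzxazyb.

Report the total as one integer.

630

piece 0:z — minimal
piece 1:c — minimal
piece 2:z rests on {0:z}
piece 3:y rests on {1:c}
piece 4:z rests on {2:z}
piece 5:x — minimal
piece 6:a rests on {3:y, 5:x}
piece 7:z rests on {4:z}
piece 8:y rests on {6:a}
piece 9:b rests on {8:y}
minimal pieces: {0:z, 1:c, 5:x}
ways to finish when only these pieces remain (= sum over removing one remaining piece with nothing left below it):
  1 left: {7}→1  {9}→1
  2 left: {4,7}→1  {7,9}→2  {8,9}→1
  3 left: {2,4,7}→1  {4,7,9}→3  {6,8,9}→1  {7,8,9}→3
  4 left: {0,2,4,7}→1  {2,4,7,9}→4  {3,6,8,9}→1  {4,7,8,9}→6  {5,6,8,9}→1  {6,7,8,9}→4
  5 left: {0,2,4,7,9}→5  {1,3,6,8,9}→1  {2,4,7,8,9}→10  {3,5,6,8,9}→2  {3,6,7,8,9}→5  {4,6,7,8,9}→10  {5,6,7,8,9}→5
  6 left: {0,2,4,7,8,9}→15  {1,3,5,6,8,9}→3  {1,3,6,7,8,9}→6  {2,4,6,7,8,9}→20  {3,4,6,7,8,9}→15  {3,5,6,7,8,9}→12  {4,5,6,7,8,9}→15
  7 left: {0,2,4,6,7,8,9}→35  {1,3,4,6,7,8,9}→21  {1,3,5,6,7,8,9}→21  {2,3,4,6,7,8,9}→35  {2,4,5,6,7,8,9}→35  {3,4,5,6,7,8,9}→42
  8 left: {0,2,3,4,6,7,8,9}→70  {0,2,4,5,6,7,8,9}→70  {1,2,3,4,6,7,8,9}→56  {1,3,4,5,6,7,8,9}→84  {2,3,4,5,6,7,8,9}→112
  placing 0:z first → 252 extensions
  placing 1:c first → 252 extensions
  placing 5:x first → 126 extensions
total linear extensions = 630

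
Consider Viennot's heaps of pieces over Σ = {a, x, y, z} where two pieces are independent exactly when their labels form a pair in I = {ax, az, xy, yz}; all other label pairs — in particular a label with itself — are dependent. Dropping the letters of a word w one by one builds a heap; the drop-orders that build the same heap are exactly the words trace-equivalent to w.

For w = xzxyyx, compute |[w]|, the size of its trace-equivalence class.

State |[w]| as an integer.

#0=x has no predecessor
#1=z depends on [0:x]
#2=x depends on [1:z]
#3=y has no predecessor
#4=y depends on [3:y]
#5=x depends on [2:x]
sources: [0:x, 3:y]
N(rest) = Σ N(rest − s) over sources s of rest; N(one piece) = 1:
  size 1 → [4]=1  [5]=1
  size 2 → [2,5]=1  [3,4]=1  [4,5]=2
  size 3 → [1,2,5]=1  [2,4,5]=3  [3,4,5]=3
  size 4 → [0,1,2,5]=1  [1,2,4,5]=4  [2,3,4,5]=6
  first=0(x) contributes 10
  first=3(y) contributes 5
|[w]| = 15

15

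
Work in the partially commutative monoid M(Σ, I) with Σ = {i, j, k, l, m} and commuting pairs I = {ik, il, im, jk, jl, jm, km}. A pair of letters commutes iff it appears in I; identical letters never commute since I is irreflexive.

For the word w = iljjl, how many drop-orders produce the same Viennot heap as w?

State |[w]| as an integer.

10

#0=i has no predecessor
#1=l has no predecessor
#2=j depends on [0:i]
#3=j depends on [2:j]
#4=l depends on [1:l]
sources: [0:i, 1:l]
N(rest) = Σ N(rest − s) over sources s of rest; N(one piece) = 1:
  size 1 → [3]=1  [4]=1
  size 2 → [1,4]=1  [2,3]=1  [3,4]=2
  size 3 → [0,2,3]=1  [1,3,4]=3  [2,3,4]=3
  first=0(i) contributes 6
  first=1(l) contributes 4
|[w]| = 10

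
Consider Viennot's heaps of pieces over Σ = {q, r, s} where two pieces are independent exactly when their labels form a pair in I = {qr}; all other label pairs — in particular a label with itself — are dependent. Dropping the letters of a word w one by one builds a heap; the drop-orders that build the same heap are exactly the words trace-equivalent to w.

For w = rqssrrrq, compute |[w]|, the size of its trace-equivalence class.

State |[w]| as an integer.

8

0(r) covers ∅
1(q) covers ∅
2(s) covers 0:r, 1:q
3(s) covers 2:s
4(r) covers 3:s
5(r) covers 4:r
6(r) covers 5:r
7(q) covers 3:s
floor of heap: 0:r, 1:q
completions by unplaced set U, small U first (add the entries for U minus each lowest piece of U):
  |U|=1: {6}:1  {7}:1
  |U|=2: {5,6}:1  {6,7}:2
  |U|=3: {4,5,6}:1  {5,6,7}:3
  |U|=4: {4,5,6,7}:4
  |U|=5: {3,4,5,6,7}:4
  |U|=6: {2,3,4,5,6,7}:4
  start at 0(r): 4
  start at 1(q): 4
sum over floor = 8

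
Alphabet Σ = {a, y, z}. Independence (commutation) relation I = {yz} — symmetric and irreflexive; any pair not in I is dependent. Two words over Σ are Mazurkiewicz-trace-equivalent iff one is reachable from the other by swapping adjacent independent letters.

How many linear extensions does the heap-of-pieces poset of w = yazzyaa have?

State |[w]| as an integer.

3

drop 0:y onto floor
drop 1:a onto {0:y}
drop 2:z onto {1:a}
drop 3:z onto {2:z}
drop 4:y onto {1:a}
drop 5:a onto {3:z, 4:y}
drop 6:a onto {5:a}
ground layer = {0:y}
drop-orders for the pieces not yet dropped (sum over which currently-grounded one goes next):
  1 to go: {6} 1
  2 to go: {5,6} 1
  3 to go: {3,5,6} 1  {4,5,6} 1
  4 to go: {2,3,5,6} 1  {3,4,5,6} 2
  5 to go: {2,3,4,5,6} 3
  if 0:y drops first: 3 orders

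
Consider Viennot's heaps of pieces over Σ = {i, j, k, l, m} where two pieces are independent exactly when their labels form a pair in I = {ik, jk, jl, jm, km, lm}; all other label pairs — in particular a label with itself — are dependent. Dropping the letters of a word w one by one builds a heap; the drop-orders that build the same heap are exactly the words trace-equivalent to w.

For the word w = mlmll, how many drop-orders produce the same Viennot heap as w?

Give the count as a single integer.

10

drop 0:m onto floor
drop 1:l onto floor
drop 2:m onto {0:m}
drop 3:l onto {1:l}
drop 4:l onto {3:l}
ground layer = {0:m, 1:l}
drop-orders for the pieces not yet dropped (sum over which currently-grounded one goes next):
  1 to go: {2} 1  {4} 1
  2 to go: {0,2} 1  {2,4} 2  {3,4} 1
  3 to go: {0,2,4} 3  {1,3,4} 1  {2,3,4} 3
  if 0:m drops first: 4 orders
  if 1:l drops first: 6 orders
heap linearizations: 10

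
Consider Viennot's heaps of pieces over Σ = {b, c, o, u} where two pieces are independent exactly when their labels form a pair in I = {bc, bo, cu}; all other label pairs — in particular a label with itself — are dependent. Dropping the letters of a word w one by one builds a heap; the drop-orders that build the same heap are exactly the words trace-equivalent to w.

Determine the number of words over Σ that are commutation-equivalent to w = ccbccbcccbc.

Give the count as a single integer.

piece 0:c — minimal
piece 1:c rests on {0:c}
piece 2:b — minimal
piece 3:c rests on {1:c}
piece 4:c rests on {3:c}
piece 5:b rests on {2:b}
piece 6:c rests on {4:c}
piece 7:c rests on {6:c}
piece 8:c rests on {7:c}
piece 9:b rests on {5:b}
piece 10:c rests on {8:c}
minimal pieces: {0:c, 2:b}
ways to finish when only these pieces remain (= sum over removing one remaining piece with nothing left below it):
  1 left: {9}→1  {10}→1
  2 left: {5,9}→1  {8,10}→1  {9,10}→2
  3 left: {2,5,9}→1  {5,9,10}→3  {7,8,10}→1  {8,9,10}→3
  4 left: {2,5,9,10}→4  {5,8,9,10}→6  {6,7,8,10}→1  {7,8,9,10}→4
  5 left: {2,5,8,9,10}→10  {4,6,7,8,10}→1  {5,7,8,9,10}→10  {6,7,8,9,10}→5
  6 left: {2,5,7,8,9,10}→20  {3,4,6,7,8,10}→1  {4,6,7,8,9,10}→6  {5,6,7,8,9,10}→15
  7 left: {1,3,4,6,7,8,10}→1  {2,5,6,7,8,9,10}→35  {3,4,6,7,8,9,10}→7  {4,5,6,7,8,9,10}→21
  8 left: {0,1,3,4,6,7,8,10}→1  {1,3,4,6,7,8,9,10}→8  {2,4,5,6,7,8,9,10}→56  {3,4,5,6,7,8,9,10}→28
  9 left: {0,1,3,4,6,7,8,9,10}→9  {1,3,4,5,6,7,8,9,10}→36  {2,3,4,5,6,7,8,9,10}→84
  placing 0:c first → 120 extensions
  placing 2:b first → 45 extensions
total linear extensions = 165

165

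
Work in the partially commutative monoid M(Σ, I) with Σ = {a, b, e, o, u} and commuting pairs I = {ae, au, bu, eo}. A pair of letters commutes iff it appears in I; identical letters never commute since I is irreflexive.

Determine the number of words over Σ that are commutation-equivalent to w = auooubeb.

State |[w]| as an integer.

4

#0=a has no predecessor
#1=u has no predecessor
#2=o depends on [0:a, 1:u]
#3=o depends on [2:o]
#4=u depends on [3:o]
#5=b depends on [3:o]
#6=e depends on [4:u, 5:b]
#7=b depends on [6:e]
sources: [0:a, 1:u]
N(rest) = Σ N(rest − s) over sources s of rest; N(one piece) = 1:
  size 1 → [7]=1
  size 2 → [6,7]=1
  size 3 → [4,6,7]=1  [5,6,7]=1
  size 4 → [4,5,6,7]=2
  size 5 → [3,4,5,6,7]=2
  size 6 → [2,3,4,5,6,7]=2
  first=0(a) contributes 2
  first=1(u) contributes 2
|[w]| = 4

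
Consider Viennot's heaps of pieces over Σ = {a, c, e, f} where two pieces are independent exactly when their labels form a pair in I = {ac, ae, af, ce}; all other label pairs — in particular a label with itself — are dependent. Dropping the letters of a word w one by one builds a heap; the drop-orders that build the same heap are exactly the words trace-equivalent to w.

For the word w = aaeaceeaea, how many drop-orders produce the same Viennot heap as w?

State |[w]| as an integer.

1260

piece 0:a — minimal
piece 1:a rests on {0:a}
piece 2:e — minimal
piece 3:a rests on {1:a}
piece 4:c — minimal
piece 5:e rests on {2:e}
piece 6:e rests on {5:e}
piece 7:a rests on {3:a}
piece 8:e rests on {6:e}
piece 9:a rests on {7:a}
minimal pieces: {0:a, 2:e, 4:c}
ways to finish when only these pieces remain (= sum over removing one remaining piece with nothing left below it):
  1 left: {4}→1  {8}→1  {9}→1
  2 left: {4,8}→2  {4,9}→2  {6,8}→1  {7,9}→1  {8,9}→2
  3 left: {3,7,9}→1  {4,6,8}→3  {4,7,9}→3  {4,8,9}→6  {5,6,8}→1  {6,8,9}→3  {7,8,9}→3
  4 left: {1,3,7,9}→1  {2,5,6,8}→1  {3,4,7,9}→4  {3,7,8,9}→4  {4,5,6,8}→4  {4,6,8,9}→12  {4,7,8,9}→12  {5,6,8,9}→4  {6,7,8,9}→6
  5 left: {0,1,3,7,9}→1  {1,3,4,7,9}→5  {1,3,7,8,9}→5  {2,4,5,6,8}→5  {2,5,6,8,9}→5  {3,4,7,8,9}→20  {3,6,7,8,9}→10  {4,5,6,8,9}→20  {4,6,7,8,9}→30  {5,6,7,8,9}→10
  6 left: {0,1,3,4,7,9}→6  {0,1,3,7,8,9}→6  {1,3,4,7,8,9}→30  {1,3,6,7,8,9}→15  {2,4,5,6,8,9}→30  {2,5,6,7,8,9}→15  {3,4,6,7,8,9}→60  {3,5,6,7,8,9}→20  {4,5,6,7,8,9}→60
  7 left: {0,1,3,4,7,8,9}→42  {0,1,3,6,7,8,9}→21  {1,3,4,6,7,8,9}→105  {1,3,5,6,7,8,9}→35  {2,3,5,6,7,8,9}→35  {2,4,5,6,7,8,9}→105  {3,4,5,6,7,8,9}→140
  8 left: {0,1,3,4,6,7,8,9}→168  {0,1,3,5,6,7,8,9}→56  {1,2,3,5,6,7,8,9}→70  {1,3,4,5,6,7,8,9}→280  {2,3,4,5,6,7,8,9}→280
  placing 0:a first → 630 extensions
  placing 2:e first → 504 extensions
  placing 4:c first → 126 extensions
total linear extensions = 1260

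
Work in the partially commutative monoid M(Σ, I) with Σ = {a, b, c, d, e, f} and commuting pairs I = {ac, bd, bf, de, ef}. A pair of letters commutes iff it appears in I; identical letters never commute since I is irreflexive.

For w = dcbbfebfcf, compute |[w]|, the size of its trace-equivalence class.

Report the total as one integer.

15

0(d) covers ∅
1(c) covers 0:d
2(b) covers 1:c
3(b) covers 2:b
4(f) covers 1:c
5(e) covers 3:b
6(b) covers 5:e
7(f) covers 4:f
8(c) covers 6:b, 7:f
9(f) covers 8:c
floor of heap: 0:d
completions by unplaced set U, small U first (add the entries for U minus each lowest piece of U):
  |U|=1: {9}:1
  |U|=2: {8,9}:1
  |U|=3: {6,8,9}:1  {7,8,9}:1
  |U|=4: {4,7,8,9}:1  {5,6,8,9}:1  {6,7,8,9}:2
  |U|=5: {3,5,6,8,9}:1  {4,6,7,8,9}:3  {5,6,7,8,9}:3
  |U|=6: {2,3,5,6,8,9}:1  {3,5,6,7,8,9}:4  {4,5,6,7,8,9}:6
  |U|=7: {2,3,5,6,7,8,9}:5  {3,4,5,6,7,8,9}:10
  |U|=8: {2,3,4,5,6,7,8,9}:15
  start at 0(d): 15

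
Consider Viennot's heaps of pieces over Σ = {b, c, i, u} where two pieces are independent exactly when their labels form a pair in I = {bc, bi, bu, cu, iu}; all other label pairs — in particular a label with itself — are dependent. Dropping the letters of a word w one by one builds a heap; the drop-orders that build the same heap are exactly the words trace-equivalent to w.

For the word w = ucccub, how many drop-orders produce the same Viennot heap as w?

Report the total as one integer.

60

0(u) covers ∅
1(c) covers ∅
2(c) covers 1:c
3(c) covers 2:c
4(u) covers 0:u
5(b) covers ∅
floor of heap: 0:u, 1:c, 5:b
completions by unplaced set U, small U first (add the entries for U minus each lowest piece of U):
  |U|=1: {3}:1  {4}:1  {5}:1
  |U|=2: {0,4}:1  {2,3}:1  {3,4}:2  {3,5}:2  {4,5}:2
  |U|=3: {0,3,4}:3  {0,4,5}:3  {1,2,3}:1  {2,3,4}:3  {2,3,5}:3  {3,4,5}:6
  |U|=4: {0,2,3,4}:6  {0,3,4,5}:12  {1,2,3,4}:4  {1,2,3,5}:4  {2,3,4,5}:12
  start at 0(u): 20
  start at 1(c): 30
  start at 5(b): 10
sum over floor = 60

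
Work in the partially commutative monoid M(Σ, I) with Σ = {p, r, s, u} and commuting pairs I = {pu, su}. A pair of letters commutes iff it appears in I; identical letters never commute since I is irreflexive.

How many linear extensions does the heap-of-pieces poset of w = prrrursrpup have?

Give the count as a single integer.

drop 0:p onto floor
drop 1:r onto {0:p}
drop 2:r onto {1:r}
drop 3:r onto {2:r}
drop 4:u onto {3:r}
drop 5:r onto {4:u}
drop 6:s onto {5:r}
drop 7:r onto {6:s}
drop 8:p onto {7:r}
drop 9:u onto {7:r}
drop 10:p onto {8:p}
ground layer = {0:p}
drop-orders for the pieces not yet dropped (sum over which currently-grounded one goes next):
  1 to go: {9} 1  {10} 1
  2 to go: {8,10} 1  {9,10} 2
  3 to go: {8,9,10} 3
  4 to go: {7,8,9,10} 3
  5 to go: {6,7,8,9,10} 3
  6 to go: {5,6,7,8,9,10} 3
  7 to go: {4,5,6,7,8,9,10} 3
  8 to go: {3,4,5,6,7,8,9,10} 3
  9 to go: {2,3,4,5,6,7,8,9,10} 3
  if 0:p drops first: 3 orders

3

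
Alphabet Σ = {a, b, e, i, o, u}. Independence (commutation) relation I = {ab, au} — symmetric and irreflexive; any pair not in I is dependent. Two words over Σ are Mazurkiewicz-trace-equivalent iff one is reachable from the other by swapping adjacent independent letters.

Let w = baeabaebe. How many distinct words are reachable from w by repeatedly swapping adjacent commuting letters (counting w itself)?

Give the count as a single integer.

#0=b has no predecessor
#1=a has no predecessor
#2=e depends on [0:b, 1:a]
#3=a depends on [2:e]
#4=b depends on [2:e]
#5=a depends on [3:a]
#6=e depends on [4:b, 5:a]
#7=b depends on [6:e]
#8=e depends on [7:b]
sources: [0:b, 1:a]
N(rest) = Σ N(rest − s) over sources s of rest; N(one piece) = 1:
  size 1 → [8]=1
  size 2 → [7,8]=1
  size 3 → [6,7,8]=1
  size 4 → [4,6,7,8]=1  [5,6,7,8]=1
  size 5 → [3,5,6,7,8]=1  [4,5,6,7,8]=2
  size 6 → [3,4,5,6,7,8]=3
  size 7 → [2,3,4,5,6,7,8]=3
  first=0(b) contributes 3
  first=1(a) contributes 3
|[w]| = 6

6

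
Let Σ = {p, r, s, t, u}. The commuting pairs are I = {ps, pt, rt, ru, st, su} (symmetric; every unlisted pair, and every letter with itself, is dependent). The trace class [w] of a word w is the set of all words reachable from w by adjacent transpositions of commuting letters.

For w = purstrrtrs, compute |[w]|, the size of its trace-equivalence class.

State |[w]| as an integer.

0(p) covers ∅
1(u) covers 0:p
2(r) covers 0:p
3(s) covers 2:r
4(t) covers 1:u
5(r) covers 3:s
6(r) covers 5:r
7(t) covers 4:t
8(r) covers 6:r
9(s) covers 8:r
floor of heap: 0:p
completions by unplaced set U, small U first (add the entries for U minus each lowest piece of U):
  |U|=1: {7}:1  {9}:1
  |U|=2: {4,7}:1  {7,9}:2  {8,9}:1
  |U|=3: {1,4,7}:1  {4,7,9}:3  {6,8,9}:1  {7,8,9}:3
  |U|=4: {1,4,7,9}:4  {4,7,8,9}:6  {5,6,8,9}:1  {6,7,8,9}:4
  |U|=5: {1,4,7,8,9}:10  {3,5,6,8,9}:1  {4,6,7,8,9}:10  {5,6,7,8,9}:5
  |U|=6: {1,4,6,7,8,9}:20  {2,3,5,6,8,9}:1  {3,5,6,7,8,9}:6  {4,5,6,7,8,9}:15
  |U|=7: {1,4,5,6,7,8,9}:35  {2,3,5,6,7,8,9}:7  {3,4,5,6,7,8,9}:21
  |U|=8: {1,3,4,5,6,7,8,9}:56  {2,3,4,5,6,7,8,9}:28
  start at 0(p): 84

84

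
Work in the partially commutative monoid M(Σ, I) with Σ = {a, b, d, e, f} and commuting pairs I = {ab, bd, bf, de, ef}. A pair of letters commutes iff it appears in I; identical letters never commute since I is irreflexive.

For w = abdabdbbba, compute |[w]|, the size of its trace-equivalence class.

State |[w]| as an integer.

drop 0:a onto floor
drop 1:b onto floor
drop 2:d onto {0:a}
drop 3:a onto {2:d}
drop 4:b onto {1:b}
drop 5:d onto {3:a}
drop 6:b onto {4:b}
drop 7:b onto {6:b}
drop 8:b onto {7:b}
drop 9:a onto {5:d}
ground layer = {0:a, 1:b}
drop-orders for the pieces not yet dropped (sum over which currently-grounded one goes next):
  1 to go: {8} 1  {9} 1
  2 to go: {5,9} 1  {7,8} 1  {8,9} 2
  3 to go: {3,5,9} 1  {5,8,9} 3  {6,7,8} 1  {7,8,9} 3
  4 to go: {2,3,5,9} 1  {3,5,8,9} 4  {4,6,7,8} 1  {5,7,8,9} 6  {6,7,8,9} 4
  5 to go: {0,2,3,5,9} 1  {1,4,6,7,8} 1  {2,3,5,8,9} 5  {3,5,7,8,9} 10  {4,6,7,8,9} 5  {5,6,7,8,9} 10
  6 to go: {0,2,3,5,8,9} 6  {1,4,6,7,8,9} 6  {2,3,5,7,8,9} 15  {3,5,6,7,8,9} 20  {4,5,6,7,8,9} 15
  7 to go: {0,2,3,5,7,8,9} 21  {1,4,5,6,7,8,9} 21  {2,3,5,6,7,8,9} 35  {3,4,5,6,7,8,9} 35
  8 to go: {0,2,3,5,6,7,8,9} 56  {1,3,4,5,6,7,8,9} 56  {2,3,4,5,6,7,8,9} 70
  if 0:a drops first: 126 orders
  if 1:b drops first: 126 orders
heap linearizations: 252

252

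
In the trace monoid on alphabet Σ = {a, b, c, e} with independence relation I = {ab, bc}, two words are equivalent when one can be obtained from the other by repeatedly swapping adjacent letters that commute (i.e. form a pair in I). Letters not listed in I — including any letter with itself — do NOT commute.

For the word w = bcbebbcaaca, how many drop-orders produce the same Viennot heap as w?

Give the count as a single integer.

0(b) covers ∅
1(c) covers ∅
2(b) covers 0:b
3(e) covers 1:c, 2:b
4(b) covers 3:e
5(b) covers 4:b
6(c) covers 3:e
7(a) covers 6:c
8(a) covers 7:a
9(c) covers 8:a
10(a) covers 9:c
floor of heap: 0:b, 1:c
completions by unplaced set U, small U first (add the entries for U minus each lowest piece of U):
  |U|=1: {5}:1  {10}:1
  |U|=2: {4,5}:1  {5,10}:2  {9,10}:1
  |U|=3: {4,5,10}:3  {5,9,10}:3  {8,9,10}:1
  |U|=4: {4,5,9,10}:6  {5,8,9,10}:4  {7,8,9,10}:1
  |U|=5: {4,5,8,9,10}:10  {5,7,8,9,10}:5  {6,7,8,9,10}:1
  |U|=6: {4,5,7,8,9,10}:15  {5,6,7,8,9,10}:6
  |U|=7: {4,5,6,7,8,9,10}:21
  |U|=8: {3,4,5,6,7,8,9,10}:21
  |U|=9: {1,3,4,5,6,7,8,9,10}:21  {2,3,4,5,6,7,8,9,10}:21
  start at 0(b): 42
  start at 1(c): 21
sum over floor = 63

63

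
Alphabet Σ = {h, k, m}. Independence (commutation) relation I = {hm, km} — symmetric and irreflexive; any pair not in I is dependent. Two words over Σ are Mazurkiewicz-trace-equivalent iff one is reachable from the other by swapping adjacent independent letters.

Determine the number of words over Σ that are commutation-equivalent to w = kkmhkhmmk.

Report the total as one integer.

84

#0=k has no predecessor
#1=k depends on [0:k]
#2=m has no predecessor
#3=h depends on [1:k]
#4=k depends on [3:h]
#5=h depends on [4:k]
#6=m depends on [2:m]
#7=m depends on [6:m]
#8=k depends on [5:h]
sources: [0:k, 2:m]
N(rest) = Σ N(rest − s) over sources s of rest; N(one piece) = 1:
  size 1 → [7]=1  [8]=1
  size 2 → [5,8]=1  [6,7]=1  [7,8]=2
  size 3 → [2,6,7]=1  [4,5,8]=1  [5,7,8]=3  [6,7,8]=3
  size 4 → [2,6,7,8]=4  [3,4,5,8]=1  [4,5,7,8]=4  [5,6,7,8]=6
  size 5 → [1,3,4,5,8]=1  [2,5,6,7,8]=10  [3,4,5,7,8]=5  [4,5,6,7,8]=10
  size 6 → [0,1,3,4,5,8]=1  [1,3,4,5,7,8]=6  [2,4,5,6,7,8]=20  [3,4,5,6,7,8]=15
  size 7 → [0,1,3,4,5,7,8]=7  [1,3,4,5,6,7,8]=21  [2,3,4,5,6,7,8]=35
  first=0(k) contributes 56
  first=2(m) contributes 28
|[w]| = 84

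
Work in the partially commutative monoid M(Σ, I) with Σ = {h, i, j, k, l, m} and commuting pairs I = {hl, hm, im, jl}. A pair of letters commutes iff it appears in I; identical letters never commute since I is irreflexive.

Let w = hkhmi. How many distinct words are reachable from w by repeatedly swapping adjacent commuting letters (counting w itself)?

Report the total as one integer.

drop 0:h onto floor
drop 1:k onto {0:h}
drop 2:h onto {1:k}
drop 3:m onto {1:k}
drop 4:i onto {2:h}
ground layer = {0:h}
drop-orders for the pieces not yet dropped (sum over which currently-grounded one goes next):
  1 to go: {3} 1  {4} 1
  2 to go: {2,4} 1  {3,4} 2
  3 to go: {2,3,4} 3
  if 0:h drops first: 3 orders

3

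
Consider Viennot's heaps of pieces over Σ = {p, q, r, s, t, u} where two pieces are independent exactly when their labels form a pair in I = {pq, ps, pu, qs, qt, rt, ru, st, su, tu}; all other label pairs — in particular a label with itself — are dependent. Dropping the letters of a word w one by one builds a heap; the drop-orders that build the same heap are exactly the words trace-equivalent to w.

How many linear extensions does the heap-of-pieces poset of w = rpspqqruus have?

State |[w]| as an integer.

drop 0:r onto floor
drop 1:p onto {0:r}
drop 2:s onto {0:r}
drop 3:p onto {1:p}
drop 4:q onto {0:r}
drop 5:q onto {4:q}
drop 6:r onto {2:s, 3:p, 5:q}
drop 7:u onto {5:q}
drop 8:u onto {7:u}
drop 9:s onto {6:r}
ground layer = {0:r}
drop-orders for the pieces not yet dropped (sum over which currently-grounded one goes next):
  1 to go: {8} 1  {9} 1
  2 to go: {6,9} 1  {7,8} 1  {8,9} 2
  3 to go: {2,6,9} 1  {3,6,9} 1  {6,8,9} 3  {7,8,9} 3
  4 to go: {1,3,6,9} 1  {2,3,6,9} 2  {2,6,8,9} 4  {3,6,8,9} 4  {6,7,8,9} 6
  5 to go: {1,2,3,6,9} 3  {1,3,6,8,9} 5  {2,3,6,8,9} 10  {2,6,7,8,9} 10  {3,6,7,8,9} 10  {5,6,7,8,9} 6
  6 to go: {1,2,3,6,8,9} 18  {1,3,6,7,8,9} 15  {2,3,6,7,8,9} 30  {2,5,6,7,8,9} 16  {3,5,6,7,8,9} 16  {4,5,6,7,8,9} 6
  7 to go: {1,2,3,6,7,8,9} 63  {1,3,5,6,7,8,9} 31  {2,3,5,6,7,8,9} 62  {2,4,5,6,7,8,9} 22  {3,4,5,6,7,8,9} 22
  8 to go: {1,2,3,5,6,7,8,9} 156  {1,3,4,5,6,7,8,9} 53  {2,3,4,5,6,7,8,9} 106
  if 0:r drops first: 315 orders

315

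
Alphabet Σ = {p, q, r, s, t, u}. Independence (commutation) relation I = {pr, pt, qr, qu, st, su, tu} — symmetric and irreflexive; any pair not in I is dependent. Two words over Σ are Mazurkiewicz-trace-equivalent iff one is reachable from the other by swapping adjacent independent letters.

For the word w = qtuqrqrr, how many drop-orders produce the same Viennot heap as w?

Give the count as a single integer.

drop 0:q onto floor
drop 1:t onto {0:q}
drop 2:u onto floor
drop 3:q onto {1:t}
drop 4:r onto {1:t, 2:u}
drop 5:q onto {3:q}
drop 6:r onto {4:r}
drop 7:r onto {6:r}
ground layer = {0:q, 2:u}
drop-orders for the pieces not yet dropped (sum over which currently-grounded one goes next):
  1 to go: {5} 1  {7} 1
  2 to go: {3,5} 1  {5,7} 2  {6,7} 1
  3 to go: {3,5,7} 3  {4,6,7} 1  {5,6,7} 3
  4 to go: {2,4,6,7} 1  {3,5,6,7} 6  {4,5,6,7} 4
  5 to go: {2,4,5,6,7} 5  {3,4,5,6,7} 10
  6 to go: {1,3,4,5,6,7} 10  {2,3,4,5,6,7} 15
  if 0:q drops first: 25 orders
  if 2:u drops first: 10 orders
heap linearizations: 35

35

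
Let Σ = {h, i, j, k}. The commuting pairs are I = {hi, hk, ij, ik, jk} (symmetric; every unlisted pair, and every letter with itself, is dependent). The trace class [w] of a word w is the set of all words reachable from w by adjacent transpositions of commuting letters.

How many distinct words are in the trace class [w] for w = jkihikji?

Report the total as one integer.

560

piece 0:j — minimal
piece 1:k — minimal
piece 2:i — minimal
piece 3:h rests on {0:j}
piece 4:i rests on {2:i}
piece 5:k rests on {1:k}
piece 6:j rests on {3:h}
piece 7:i rests on {4:i}
minimal pieces: {0:j, 1:k, 2:i}
ways to finish when only these pieces remain (= sum over removing one remaining piece with nothing left below it):
  1 left: {5}→1  {6}→1  {7}→1
  2 left: {1,5}→1  {3,6}→1  {4,7}→1  {5,6}→2  {5,7}→2  {6,7}→2
  3 left: {0,3,6}→1  {1,5,6}→3  {1,5,7}→3  {2,4,7}→1  {3,5,6}→3  {3,6,7}→3  {4,5,7}→3  {4,6,7}→3  {5,6,7}→6
  4 left: {0,3,5,6}→4  {0,3,6,7}→4  {1,3,5,6}→6  {1,4,5,7}→6  {1,5,6,7}→12  {2,4,5,7}→4  {2,4,6,7}→4  {3,4,6,7}→6  {3,5,6,7}→12  {4,5,6,7}→12
  5 left: {0,1,3,5,6}→10  {0,3,4,6,7}→10  {0,3,5,6,7}→20  {1,2,4,5,7}→10  {1,3,5,6,7}→30  {1,4,5,6,7}→30  {2,3,4,6,7}→10  {2,4,5,6,7}→20  {3,4,5,6,7}→30
  6 left: {0,1,3,5,6,7}→60  {0,2,3,4,6,7}→20  {0,3,4,5,6,7}→60  {1,2,4,5,6,7}→60  {1,3,4,5,6,7}→90  {2,3,4,5,6,7}→60
  placing 0:j first → 210 extensions
  placing 1:k first → 140 extensions
  placing 2:i first → 210 extensions
total linear extensions = 560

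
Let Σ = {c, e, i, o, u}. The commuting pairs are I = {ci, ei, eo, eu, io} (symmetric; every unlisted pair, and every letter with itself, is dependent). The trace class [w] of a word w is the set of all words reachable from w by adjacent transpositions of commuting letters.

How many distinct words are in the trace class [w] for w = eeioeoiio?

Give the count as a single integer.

piece 0:e — minimal
piece 1:e rests on {0:e}
piece 2:i — minimal
piece 3:o — minimal
piece 4:e rests on {1:e}
piece 5:o rests on {3:o}
piece 6:i rests on {2:i}
piece 7:i rests on {6:i}
piece 8:o rests on {5:o}
minimal pieces: {0:e, 2:i, 3:o}
ways to finish when only these pieces remain (= sum over removing one remaining piece with nothing left below it):
  1 left: {4}→1  {7}→1  {8}→1
  2 left: {1,4}→1  {4,7}→2  {4,8}→2  {5,8}→1  {6,7}→1  {7,8}→2
  3 left: {0,1,4}→1  {1,4,7}→3  {1,4,8}→3  {2,6,7}→1  {3,5,8}→1  {4,5,8}→3  {4,6,7}→3  {4,7,8}→6  {5,7,8}→3  {6,7,8}→3
  4 left: {0,1,4,7}→4  {0,1,4,8}→4  {1,4,5,8}→6  {1,4,6,7}→6  {1,4,7,8}→12  {2,4,6,7}→4  {2,6,7,8}→4  {3,4,5,8}→4  {3,5,7,8}→4  {4,5,7,8}→12  {4,6,7,8}→12  {5,6,7,8}→6
  5 left: {0,1,4,5,8}→10  {0,1,4,6,7}→10  {0,1,4,7,8}→20  {1,2,4,6,7}→10  {1,3,4,5,8}→10  {1,4,5,7,8}→30  {1,4,6,7,8}→30  {2,4,6,7,8}→20  {2,5,6,7,8}→10  {3,4,5,7,8}→20  {3,5,6,7,8}→10  {4,5,6,7,8}→30
  6 left: {0,1,2,4,6,7}→20  {0,1,3,4,5,8}→20  {0,1,4,5,7,8}→60  {0,1,4,6,7,8}→60  {1,2,4,6,7,8}→60  {1,3,4,5,7,8}→60  {1,4,5,6,7,8}→90  {2,3,5,6,7,8}→20  {2,4,5,6,7,8}→60  {3,4,5,6,7,8}→60
  7 left: {0,1,2,4,6,7,8}→140  {0,1,3,4,5,7,8}→140  {0,1,4,5,6,7,8}→210  {1,2,4,5,6,7,8}→210  {1,3,4,5,6,7,8}→210  {2,3,4,5,6,7,8}→140
  placing 0:e first → 560 extensions
  placing 2:i first → 560 extensions
  placing 3:o first → 560 extensions
total linear extensions = 1680

1680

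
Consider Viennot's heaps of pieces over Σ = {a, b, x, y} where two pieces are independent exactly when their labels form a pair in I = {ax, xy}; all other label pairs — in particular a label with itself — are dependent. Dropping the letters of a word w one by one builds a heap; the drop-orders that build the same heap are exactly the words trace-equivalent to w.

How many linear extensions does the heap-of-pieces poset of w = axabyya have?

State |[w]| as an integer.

#0=a has no predecessor
#1=x has no predecessor
#2=a depends on [0:a]
#3=b depends on [1:x, 2:a]
#4=y depends on [3:b]
#5=y depends on [4:y]
#6=a depends on [5:y]
sources: [0:a, 1:x]
N(rest) = Σ N(rest − s) over sources s of rest; N(one piece) = 1:
  size 1 → [6]=1
  size 2 → [5,6]=1
  size 3 → [4,5,6]=1
  size 4 → [3,4,5,6]=1
  size 5 → [1,3,4,5,6]=1  [2,3,4,5,6]=1
  first=0(a) contributes 2
  first=1(x) contributes 1
|[w]| = 3

3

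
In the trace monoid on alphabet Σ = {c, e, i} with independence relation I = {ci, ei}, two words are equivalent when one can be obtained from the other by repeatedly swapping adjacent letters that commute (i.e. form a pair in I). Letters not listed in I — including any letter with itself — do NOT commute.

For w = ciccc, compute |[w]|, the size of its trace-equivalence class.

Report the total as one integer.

5

drop 0:c onto floor
drop 1:i onto floor
drop 2:c onto {0:c}
drop 3:c onto {2:c}
drop 4:c onto {3:c}
ground layer = {0:c, 1:i}
drop-orders for the pieces not yet dropped (sum over which currently-grounded one goes next):
  1 to go: {1} 1  {4} 1
  2 to go: {1,4} 2  {3,4} 1
  3 to go: {1,3,4} 3  {2,3,4} 1
  if 0:c drops first: 4 orders
  if 1:i drops first: 1 orders
heap linearizations: 5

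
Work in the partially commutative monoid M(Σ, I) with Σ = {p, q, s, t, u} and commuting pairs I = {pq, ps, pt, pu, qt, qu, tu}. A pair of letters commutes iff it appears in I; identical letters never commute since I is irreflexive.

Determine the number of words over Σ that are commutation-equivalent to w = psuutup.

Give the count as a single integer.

84

0(p) covers ∅
1(s) covers ∅
2(u) covers 1:s
3(u) covers 2:u
4(t) covers 1:s
5(u) covers 3:u
6(p) covers 0:p
floor of heap: 0:p, 1:s
completions by unplaced set U, small U first (add the entries for U minus each lowest piece of U):
  |U|=1: {4}:1  {5}:1  {6}:1
  |U|=2: {0,6}:1  {3,5}:1  {4,5}:2  {4,6}:2  {5,6}:2
  |U|=3: {0,4,6}:3  {0,5,6}:3  {2,3,5}:1  {3,4,5}:3  {3,5,6}:3  {4,5,6}:6
  |U|=4: {0,3,5,6}:6  {0,4,5,6}:12  {2,3,4,5}:4  {2,3,5,6}:4  {3,4,5,6}:12
  |U|=5: {0,2,3,5,6}:10  {0,3,4,5,6}:30  {1,2,3,4,5}:4  {2,3,4,5,6}:20
  start at 0(p): 24
  start at 1(s): 60
sum over floor = 84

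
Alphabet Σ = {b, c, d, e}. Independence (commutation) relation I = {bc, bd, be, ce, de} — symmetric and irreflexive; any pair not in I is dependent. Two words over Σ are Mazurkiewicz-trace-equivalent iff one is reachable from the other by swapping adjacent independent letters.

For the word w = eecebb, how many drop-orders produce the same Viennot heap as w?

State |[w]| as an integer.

60

#0=e has no predecessor
#1=e depends on [0:e]
#2=c has no predecessor
#3=e depends on [1:e]
#4=b has no predecessor
#5=b depends on [4:b]
sources: [0:e, 2:c, 4:b]
N(rest) = Σ N(rest − s) over sources s of rest; N(one piece) = 1:
  size 1 → [2]=1  [3]=1  [5]=1
  size 2 → [1,3]=1  [2,3]=2  [2,5]=2  [3,5]=2  [4,5]=1
  size 3 → [0,1,3]=1  [1,2,3]=3  [1,3,5]=3  [2,3,5]=6  [2,4,5]=3  [3,4,5]=3
  size 4 → [0,1,2,3]=4  [0,1,3,5]=4  [1,2,3,5]=12  [1,3,4,5]=6  [2,3,4,5]=12
  first=0(e) contributes 30
  first=2(c) contributes 10
  first=4(b) contributes 20
|[w]| = 60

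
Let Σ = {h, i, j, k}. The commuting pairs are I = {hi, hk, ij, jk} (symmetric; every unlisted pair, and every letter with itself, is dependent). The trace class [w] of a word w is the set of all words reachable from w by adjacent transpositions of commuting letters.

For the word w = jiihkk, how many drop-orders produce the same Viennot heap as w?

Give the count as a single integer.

drop 0:j onto floor
drop 1:i onto floor
drop 2:i onto {1:i}
drop 3:h onto {0:j}
drop 4:k onto {2:i}
drop 5:k onto {4:k}
ground layer = {0:j, 1:i}
drop-orders for the pieces not yet dropped (sum over which currently-grounded one goes next):
  1 to go: {3} 1  {5} 1
  2 to go: {0,3} 1  {3,5} 2  {4,5} 1
  3 to go: {0,3,5} 3  {2,4,5} 1  {3,4,5} 3
  4 to go: {0,3,4,5} 6  {1,2,4,5} 1  {2,3,4,5} 4
  if 0:j drops first: 5 orders
  if 1:i drops first: 10 orders
heap linearizations: 15

15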